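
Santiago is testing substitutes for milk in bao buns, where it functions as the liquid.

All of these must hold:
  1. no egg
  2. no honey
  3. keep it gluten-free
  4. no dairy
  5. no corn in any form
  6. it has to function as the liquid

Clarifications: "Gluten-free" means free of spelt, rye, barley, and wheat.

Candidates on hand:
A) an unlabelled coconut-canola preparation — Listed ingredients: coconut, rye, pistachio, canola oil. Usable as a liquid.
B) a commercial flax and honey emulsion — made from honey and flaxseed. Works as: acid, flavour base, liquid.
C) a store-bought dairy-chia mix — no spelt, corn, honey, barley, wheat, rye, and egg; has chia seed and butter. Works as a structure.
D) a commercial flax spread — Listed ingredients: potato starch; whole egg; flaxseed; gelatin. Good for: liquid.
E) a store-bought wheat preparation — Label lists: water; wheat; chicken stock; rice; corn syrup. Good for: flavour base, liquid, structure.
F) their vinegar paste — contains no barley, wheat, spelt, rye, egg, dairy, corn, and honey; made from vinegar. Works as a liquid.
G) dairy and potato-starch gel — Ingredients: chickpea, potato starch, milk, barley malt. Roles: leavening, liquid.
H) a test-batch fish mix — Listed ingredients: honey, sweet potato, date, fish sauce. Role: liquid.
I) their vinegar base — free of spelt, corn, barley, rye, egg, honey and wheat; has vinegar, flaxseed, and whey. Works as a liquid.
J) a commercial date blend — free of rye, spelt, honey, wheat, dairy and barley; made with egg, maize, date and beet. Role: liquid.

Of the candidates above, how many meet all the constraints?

1

A: has rye, so not gluten-free — reject
B: has honey, so not honey-free — reject
C: not usable as a liquid; has butter, so not dairy-free — out
D: has whole egg, so not egg-free — no
E: has wheat, so not gluten-free; has corn syrup, so not corn-free — no
F: works as a liquid, no corn, gluten-free — keep
G: has barley malt, so not gluten-free; has milk, so not dairy-free — reject
H: has honey, so not honey-free — reject
I: has whey, so not dairy-free — no
J: has egg, so not egg-free; has maize, so not corn-free — out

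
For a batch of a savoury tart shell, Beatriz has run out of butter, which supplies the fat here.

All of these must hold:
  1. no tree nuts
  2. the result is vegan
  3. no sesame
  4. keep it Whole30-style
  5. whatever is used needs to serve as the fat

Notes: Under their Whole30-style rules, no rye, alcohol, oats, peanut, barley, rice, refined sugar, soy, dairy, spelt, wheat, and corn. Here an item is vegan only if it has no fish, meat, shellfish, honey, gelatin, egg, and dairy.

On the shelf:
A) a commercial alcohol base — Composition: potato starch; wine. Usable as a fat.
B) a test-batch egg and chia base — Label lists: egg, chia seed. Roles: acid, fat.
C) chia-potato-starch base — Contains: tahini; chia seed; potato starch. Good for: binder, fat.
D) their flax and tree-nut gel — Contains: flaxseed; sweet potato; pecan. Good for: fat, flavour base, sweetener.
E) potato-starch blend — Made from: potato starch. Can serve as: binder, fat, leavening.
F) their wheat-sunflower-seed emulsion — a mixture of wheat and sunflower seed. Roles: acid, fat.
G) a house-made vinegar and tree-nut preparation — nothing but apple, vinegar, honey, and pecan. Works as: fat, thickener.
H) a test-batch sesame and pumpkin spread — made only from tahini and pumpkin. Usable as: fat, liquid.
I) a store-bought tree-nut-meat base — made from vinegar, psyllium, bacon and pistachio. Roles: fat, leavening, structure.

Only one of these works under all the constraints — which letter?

A: has wine, so not Whole30-style — reject
B: has egg, so not vegan — reject
C: has tahini, so not sesame-free — reject
D: has pecan, so not tree-nut-free — reject
E: all constraints satisfied — OK
F: has wheat, so not Whole30-style — reject
G: has honey, so not vegan; has pecan, so not tree-nut-free — reject
H: has tahini, so not sesame-free — no
I: has bacon, so not vegan; has pistachio, so not tree-nut-free — out

E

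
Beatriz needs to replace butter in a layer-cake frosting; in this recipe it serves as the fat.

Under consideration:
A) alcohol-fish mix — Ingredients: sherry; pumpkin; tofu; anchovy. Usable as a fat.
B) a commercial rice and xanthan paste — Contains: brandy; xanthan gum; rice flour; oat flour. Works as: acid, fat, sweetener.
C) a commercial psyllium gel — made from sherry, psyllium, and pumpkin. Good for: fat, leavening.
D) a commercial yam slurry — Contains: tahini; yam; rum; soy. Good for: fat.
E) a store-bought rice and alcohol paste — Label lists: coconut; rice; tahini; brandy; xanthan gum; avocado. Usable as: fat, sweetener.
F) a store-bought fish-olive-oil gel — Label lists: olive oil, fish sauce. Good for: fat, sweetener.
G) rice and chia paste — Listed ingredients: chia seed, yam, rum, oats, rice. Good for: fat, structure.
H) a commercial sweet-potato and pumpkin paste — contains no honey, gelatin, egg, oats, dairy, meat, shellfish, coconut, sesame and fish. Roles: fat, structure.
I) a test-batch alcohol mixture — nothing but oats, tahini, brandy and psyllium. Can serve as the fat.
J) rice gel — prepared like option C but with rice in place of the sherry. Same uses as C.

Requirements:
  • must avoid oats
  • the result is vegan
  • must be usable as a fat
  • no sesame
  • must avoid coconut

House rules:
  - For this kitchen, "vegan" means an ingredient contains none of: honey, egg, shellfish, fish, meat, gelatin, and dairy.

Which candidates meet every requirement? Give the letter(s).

A: has anchovy, so not vegan — no
B: has oat flour, so not oat-free — reject
C: every rule checks out — keep
D: has tahini, so not sesame-free — reject
E: has tahini, so not sesame-free; has coconut, so not coconut-free — reject
F: has fish sauce, so not vegan — out
G: has oats, so not oat-free — reject
H: no sesame, vegan — keep
I: has oats, so not oat-free; has tahini, so not sesame-free — out
J: every rule checks out — OK

C, H, J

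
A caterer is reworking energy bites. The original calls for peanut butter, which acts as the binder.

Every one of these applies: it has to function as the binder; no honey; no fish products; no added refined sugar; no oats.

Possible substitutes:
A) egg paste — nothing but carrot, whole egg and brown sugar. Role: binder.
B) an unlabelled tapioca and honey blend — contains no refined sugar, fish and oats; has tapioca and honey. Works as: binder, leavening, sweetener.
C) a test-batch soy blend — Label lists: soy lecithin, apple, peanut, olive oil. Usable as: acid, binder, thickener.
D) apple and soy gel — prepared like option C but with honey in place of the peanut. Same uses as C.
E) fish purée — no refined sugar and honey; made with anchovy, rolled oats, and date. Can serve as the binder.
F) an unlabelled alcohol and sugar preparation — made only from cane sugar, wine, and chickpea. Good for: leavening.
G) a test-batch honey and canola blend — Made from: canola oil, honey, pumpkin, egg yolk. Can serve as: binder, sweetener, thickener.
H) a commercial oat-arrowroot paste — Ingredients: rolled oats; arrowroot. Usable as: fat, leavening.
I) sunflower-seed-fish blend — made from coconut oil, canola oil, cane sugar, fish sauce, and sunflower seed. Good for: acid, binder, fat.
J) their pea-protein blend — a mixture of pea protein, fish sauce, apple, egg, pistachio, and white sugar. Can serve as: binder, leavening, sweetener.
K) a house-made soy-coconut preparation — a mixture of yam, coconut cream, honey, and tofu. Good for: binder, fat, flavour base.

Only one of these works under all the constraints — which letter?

C

A: has brown sugar, so not no-added-sugar — out
B: has honey, so not honey-free — reject
C: all constraints satisfied — valid
D: has honey, so not honey-free — no
E: has rolled oats, so not oat-free; has anchovy, so not fish-free — reject
F: not usable as a binder; has cane sugar, so not no-added-sugar — reject
G: has honey, so not honey-free — reject
H: not usable as a binder; has rolled oats, so not oat-free — reject
I: has cane sugar, so not no-added-sugar; has fish sauce, so not fish-free — no
J: has white sugar, so not no-added-sugar; has fish sauce, so not fish-free — reject
K: has honey, so not honey-free — reject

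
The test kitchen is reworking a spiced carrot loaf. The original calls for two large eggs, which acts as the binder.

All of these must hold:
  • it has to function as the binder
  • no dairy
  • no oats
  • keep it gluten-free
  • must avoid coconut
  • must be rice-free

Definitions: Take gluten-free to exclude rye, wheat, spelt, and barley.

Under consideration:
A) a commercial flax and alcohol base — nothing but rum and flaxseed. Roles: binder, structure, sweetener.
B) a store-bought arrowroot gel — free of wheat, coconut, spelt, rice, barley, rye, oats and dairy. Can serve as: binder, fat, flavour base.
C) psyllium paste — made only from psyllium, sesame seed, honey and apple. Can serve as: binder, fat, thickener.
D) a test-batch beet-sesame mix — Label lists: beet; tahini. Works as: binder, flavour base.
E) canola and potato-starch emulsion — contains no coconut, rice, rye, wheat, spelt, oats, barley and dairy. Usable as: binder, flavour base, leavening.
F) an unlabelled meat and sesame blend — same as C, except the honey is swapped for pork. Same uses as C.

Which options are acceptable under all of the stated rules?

A: works as a binder, no dairy, no rice — keep
B: no dairy, no rice — OK
C: works as a binder, no coconut, gluten-free — valid
D: all constraints satisfied — valid
E: nothing on the exclusion list — OK
F: every rule checks out — valid

A, B, C, D, E, F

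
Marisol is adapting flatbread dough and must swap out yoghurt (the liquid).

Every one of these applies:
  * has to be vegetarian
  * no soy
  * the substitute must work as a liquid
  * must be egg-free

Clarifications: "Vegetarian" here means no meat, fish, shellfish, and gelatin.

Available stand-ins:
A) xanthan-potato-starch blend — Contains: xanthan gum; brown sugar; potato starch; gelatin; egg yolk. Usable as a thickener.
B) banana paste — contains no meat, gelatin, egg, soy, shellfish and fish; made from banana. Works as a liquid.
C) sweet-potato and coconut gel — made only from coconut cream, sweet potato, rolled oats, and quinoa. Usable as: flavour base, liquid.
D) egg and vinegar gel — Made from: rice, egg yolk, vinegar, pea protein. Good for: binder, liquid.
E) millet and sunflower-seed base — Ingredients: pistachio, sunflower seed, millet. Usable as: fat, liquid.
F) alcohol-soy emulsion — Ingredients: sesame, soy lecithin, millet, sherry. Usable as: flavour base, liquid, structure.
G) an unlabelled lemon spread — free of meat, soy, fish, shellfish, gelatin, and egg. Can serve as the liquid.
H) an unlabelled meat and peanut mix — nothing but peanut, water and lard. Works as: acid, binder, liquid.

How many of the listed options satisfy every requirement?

A: not usable as a liquid; has gelatin, so not vegetarian (and 1 more) — out
B: vegetarian, no soy — valid
C: no egg, no soy — keep
D: has egg yolk, so not egg-free — reject
E: no egg, vegetarian — keep
F: has soy lecithin, so not soy-free — out
G: works as a liquid, no egg, no soy — OK
H: has lard, so not vegetarian — out

4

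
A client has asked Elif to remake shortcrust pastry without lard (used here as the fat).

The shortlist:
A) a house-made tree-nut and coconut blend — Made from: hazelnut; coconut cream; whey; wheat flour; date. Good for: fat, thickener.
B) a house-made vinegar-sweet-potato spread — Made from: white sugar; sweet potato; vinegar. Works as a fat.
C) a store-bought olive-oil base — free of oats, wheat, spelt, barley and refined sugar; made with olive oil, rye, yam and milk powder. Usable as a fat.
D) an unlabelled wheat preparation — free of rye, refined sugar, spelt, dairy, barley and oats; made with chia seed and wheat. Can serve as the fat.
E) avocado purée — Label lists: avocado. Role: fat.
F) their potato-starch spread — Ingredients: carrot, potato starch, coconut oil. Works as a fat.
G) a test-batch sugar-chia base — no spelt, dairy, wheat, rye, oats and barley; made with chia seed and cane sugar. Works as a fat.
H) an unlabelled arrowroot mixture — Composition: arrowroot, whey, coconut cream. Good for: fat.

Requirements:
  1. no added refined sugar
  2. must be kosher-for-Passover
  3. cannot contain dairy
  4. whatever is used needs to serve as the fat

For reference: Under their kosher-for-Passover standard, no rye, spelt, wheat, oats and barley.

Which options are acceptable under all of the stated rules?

A: has wheat flour, so not kosher-for-Passover; has whey, so not dairy-free — reject
B: has white sugar, so not no-added-sugar — out
C: has rye, so not kosher-for-Passover; has milk powder, so not dairy-free — reject
D: has wheat, so not kosher-for-Passover — no
E: no refined sugar, no dairy — valid
F: works as a fat, no dairy, no refined sugar — keep
G: has cane sugar, so not no-added-sugar — out
H: has whey, so not dairy-free — out

E, F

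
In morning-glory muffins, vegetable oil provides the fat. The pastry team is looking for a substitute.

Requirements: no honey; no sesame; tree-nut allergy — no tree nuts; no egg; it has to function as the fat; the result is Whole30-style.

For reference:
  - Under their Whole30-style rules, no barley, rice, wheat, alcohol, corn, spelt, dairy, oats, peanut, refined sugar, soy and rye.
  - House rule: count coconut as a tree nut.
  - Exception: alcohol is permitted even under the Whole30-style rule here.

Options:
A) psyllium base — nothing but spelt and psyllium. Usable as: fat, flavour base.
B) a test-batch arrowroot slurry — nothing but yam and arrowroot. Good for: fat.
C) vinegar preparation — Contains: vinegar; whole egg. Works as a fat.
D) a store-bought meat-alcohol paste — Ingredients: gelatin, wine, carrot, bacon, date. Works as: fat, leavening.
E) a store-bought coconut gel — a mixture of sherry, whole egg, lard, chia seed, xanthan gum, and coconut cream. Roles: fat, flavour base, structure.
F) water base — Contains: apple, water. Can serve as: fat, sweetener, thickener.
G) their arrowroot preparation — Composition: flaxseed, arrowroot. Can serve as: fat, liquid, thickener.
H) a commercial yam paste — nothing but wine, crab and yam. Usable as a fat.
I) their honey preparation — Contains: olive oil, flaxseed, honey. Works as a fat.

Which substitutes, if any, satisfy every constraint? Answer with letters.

B, D, F, G, H

A: has spelt, so not Whole30-style — no
B: tree-nut-free, Whole30-style — valid
C: has whole egg, so not egg-free — reject
D: alcohol is permitted under the Whole30-style carve-out; nothing else excluded — OK
E: has whole egg, so not egg-free; has coconut cream, so not tree-nut-free — out
F: works as a fat, no egg, no honey — valid
G: only flaxseed and arrowroot; none excluded — keep
H: alcohol is permitted under the Whole30-style carve-out; nothing else excluded — valid
I: has honey, so not honey-free — reject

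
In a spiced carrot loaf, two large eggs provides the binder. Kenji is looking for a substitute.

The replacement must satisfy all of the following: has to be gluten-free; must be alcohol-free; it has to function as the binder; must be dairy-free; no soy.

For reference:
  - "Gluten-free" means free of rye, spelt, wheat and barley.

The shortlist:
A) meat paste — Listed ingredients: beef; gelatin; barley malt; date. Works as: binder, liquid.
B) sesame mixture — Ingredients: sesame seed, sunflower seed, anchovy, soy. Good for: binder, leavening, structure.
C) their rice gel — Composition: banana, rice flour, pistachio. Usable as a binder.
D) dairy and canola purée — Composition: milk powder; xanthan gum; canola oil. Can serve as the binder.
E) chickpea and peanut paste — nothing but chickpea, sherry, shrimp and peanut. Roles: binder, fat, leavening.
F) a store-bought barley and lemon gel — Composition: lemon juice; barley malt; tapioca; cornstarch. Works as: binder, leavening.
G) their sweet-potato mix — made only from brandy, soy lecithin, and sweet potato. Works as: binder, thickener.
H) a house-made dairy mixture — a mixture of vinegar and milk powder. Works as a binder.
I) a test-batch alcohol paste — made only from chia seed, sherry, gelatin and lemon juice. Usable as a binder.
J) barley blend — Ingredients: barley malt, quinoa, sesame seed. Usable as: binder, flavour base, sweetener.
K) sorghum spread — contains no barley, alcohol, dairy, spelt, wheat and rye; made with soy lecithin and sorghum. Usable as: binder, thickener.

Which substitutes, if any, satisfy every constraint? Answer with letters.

A: has barley malt, so not gluten-free — no
B: has soy, so not soy-free — no
C: only rice flour, pistachio, and banana; none excluded — valid
D: has milk powder, so not dairy-free — out
E: has sherry, so not alcohol-free — out
F: has barley malt, so not gluten-free — no
G: has soy lecithin, so not soy-free; has brandy, so not alcohol-free — no
H: has milk powder, so not dairy-free — reject
I: has sherry, so not alcohol-free — reject
J: has barley malt, so not gluten-free — out
K: has soy lecithin, so not soy-free — reject

C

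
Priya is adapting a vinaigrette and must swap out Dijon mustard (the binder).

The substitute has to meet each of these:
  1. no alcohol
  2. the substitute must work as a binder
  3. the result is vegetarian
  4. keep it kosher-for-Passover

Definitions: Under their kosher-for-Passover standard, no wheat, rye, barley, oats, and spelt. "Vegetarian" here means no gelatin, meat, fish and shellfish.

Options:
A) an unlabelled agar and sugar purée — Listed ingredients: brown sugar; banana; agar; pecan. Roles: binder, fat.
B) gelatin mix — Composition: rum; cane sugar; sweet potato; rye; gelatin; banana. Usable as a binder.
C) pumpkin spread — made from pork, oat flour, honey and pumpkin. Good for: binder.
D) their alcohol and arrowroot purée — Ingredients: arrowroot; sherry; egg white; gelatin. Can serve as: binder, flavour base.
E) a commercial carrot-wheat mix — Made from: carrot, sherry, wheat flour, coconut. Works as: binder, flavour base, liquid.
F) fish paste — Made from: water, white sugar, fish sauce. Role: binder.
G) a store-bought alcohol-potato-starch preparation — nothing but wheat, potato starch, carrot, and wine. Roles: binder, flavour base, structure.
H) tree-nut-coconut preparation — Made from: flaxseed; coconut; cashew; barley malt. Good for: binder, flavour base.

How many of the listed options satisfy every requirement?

1

A: all constraints satisfied — OK
B: has rye, so not kosher-for-Passover; has gelatin, so not vegetarian (and 1 more) — out
C: has oat flour, so not kosher-for-Passover; has pork, so not vegetarian — reject
D: has gelatin, so not vegetarian; has sherry, so not alcohol-free — out
E: has wheat flour, so not kosher-for-Passover; has sherry, so not alcohol-free — no
F: has fish sauce, so not vegetarian — no
G: has wheat, so not kosher-for-Passover; has wine, so not alcohol-free — reject
H: has barley malt, so not kosher-for-Passover — reject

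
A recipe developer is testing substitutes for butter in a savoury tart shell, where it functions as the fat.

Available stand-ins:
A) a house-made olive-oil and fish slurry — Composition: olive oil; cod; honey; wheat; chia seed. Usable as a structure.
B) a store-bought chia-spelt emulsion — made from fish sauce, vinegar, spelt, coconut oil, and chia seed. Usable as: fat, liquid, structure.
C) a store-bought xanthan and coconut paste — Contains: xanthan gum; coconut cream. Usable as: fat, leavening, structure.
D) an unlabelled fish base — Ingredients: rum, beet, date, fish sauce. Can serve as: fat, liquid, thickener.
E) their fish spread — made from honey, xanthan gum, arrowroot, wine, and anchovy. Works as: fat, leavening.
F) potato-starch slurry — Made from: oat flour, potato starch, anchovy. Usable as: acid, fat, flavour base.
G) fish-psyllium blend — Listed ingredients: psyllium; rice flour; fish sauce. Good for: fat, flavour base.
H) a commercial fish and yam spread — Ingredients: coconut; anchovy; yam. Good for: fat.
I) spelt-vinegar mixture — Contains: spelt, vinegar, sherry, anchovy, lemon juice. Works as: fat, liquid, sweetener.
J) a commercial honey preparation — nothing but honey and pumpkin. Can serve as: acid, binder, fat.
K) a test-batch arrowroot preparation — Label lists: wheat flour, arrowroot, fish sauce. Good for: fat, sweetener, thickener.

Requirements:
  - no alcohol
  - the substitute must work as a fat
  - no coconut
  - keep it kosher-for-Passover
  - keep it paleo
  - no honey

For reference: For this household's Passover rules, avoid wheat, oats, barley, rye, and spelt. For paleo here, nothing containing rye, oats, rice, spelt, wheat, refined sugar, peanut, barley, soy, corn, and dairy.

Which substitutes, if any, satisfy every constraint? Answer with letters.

none

A: not usable as a fat; has wheat, so not kosher-for-Passover (and 2 more) — reject
B: has spelt, so not kosher-for-Passover; has spelt, so not paleo (and 1 more) — out
C: has coconut cream, so not coconut-free — out
D: has rum, so not alcohol-free — no
E: has wine, so not alcohol-free; has honey, so not honey-free — out
F: has oat flour, so not kosher-for-Passover; has oat flour, so not paleo — out
G: has rice flour, so not paleo — no
H: has coconut, so not coconut-free — out
I: has spelt, so not kosher-for-Passover; has spelt, so not paleo (and 1 more) — out
J: has honey, so not honey-free — reject
K: has wheat flour, so not kosher-for-Passover; has wheat flour, so not paleo — out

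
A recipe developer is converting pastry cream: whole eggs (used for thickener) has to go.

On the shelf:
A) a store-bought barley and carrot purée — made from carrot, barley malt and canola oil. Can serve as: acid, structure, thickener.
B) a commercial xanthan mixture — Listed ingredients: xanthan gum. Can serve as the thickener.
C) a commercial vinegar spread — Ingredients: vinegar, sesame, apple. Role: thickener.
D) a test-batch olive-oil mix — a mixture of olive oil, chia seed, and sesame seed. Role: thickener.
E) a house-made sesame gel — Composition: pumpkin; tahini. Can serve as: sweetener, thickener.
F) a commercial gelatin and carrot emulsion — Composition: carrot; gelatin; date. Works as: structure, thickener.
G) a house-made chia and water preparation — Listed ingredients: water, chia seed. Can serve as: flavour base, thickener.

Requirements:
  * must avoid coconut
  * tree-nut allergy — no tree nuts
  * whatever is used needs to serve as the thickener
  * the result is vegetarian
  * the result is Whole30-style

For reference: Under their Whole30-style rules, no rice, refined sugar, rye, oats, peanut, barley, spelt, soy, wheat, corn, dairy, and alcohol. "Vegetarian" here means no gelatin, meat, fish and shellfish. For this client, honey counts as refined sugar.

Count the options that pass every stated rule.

A: has barley malt, so not Whole30-style — out
B: nothing on the exclusion list — keep
C: every rule checks out — OK
D: all constraints satisfied — valid
E: all constraints satisfied — valid
F: has gelatin, so not vegetarian — out
G: only water and chia seed; none excluded — keep

5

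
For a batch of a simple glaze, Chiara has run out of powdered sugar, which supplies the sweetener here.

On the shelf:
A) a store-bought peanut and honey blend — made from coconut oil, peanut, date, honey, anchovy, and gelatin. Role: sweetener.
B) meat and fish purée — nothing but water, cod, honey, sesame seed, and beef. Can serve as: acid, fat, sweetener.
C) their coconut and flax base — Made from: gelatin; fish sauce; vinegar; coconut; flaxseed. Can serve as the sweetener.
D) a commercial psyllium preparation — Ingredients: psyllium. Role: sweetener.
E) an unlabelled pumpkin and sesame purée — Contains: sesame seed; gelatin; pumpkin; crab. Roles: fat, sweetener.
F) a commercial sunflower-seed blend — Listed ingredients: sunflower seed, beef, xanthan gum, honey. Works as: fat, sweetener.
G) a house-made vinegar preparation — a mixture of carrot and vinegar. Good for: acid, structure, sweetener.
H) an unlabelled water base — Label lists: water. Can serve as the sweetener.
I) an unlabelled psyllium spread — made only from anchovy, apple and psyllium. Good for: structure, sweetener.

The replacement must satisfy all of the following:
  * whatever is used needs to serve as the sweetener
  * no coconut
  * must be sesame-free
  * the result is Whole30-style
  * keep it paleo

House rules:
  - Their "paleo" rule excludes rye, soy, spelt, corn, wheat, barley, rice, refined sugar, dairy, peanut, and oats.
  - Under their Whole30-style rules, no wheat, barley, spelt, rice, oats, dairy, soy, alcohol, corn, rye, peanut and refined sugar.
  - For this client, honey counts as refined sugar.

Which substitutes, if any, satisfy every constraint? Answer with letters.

D, G, H, I

A: has honey, so not paleo; has honey, so not Whole30-style (and 1 more) — reject
B: has honey, so not paleo; has honey, so not Whole30-style (and 1 more) — reject
C: has coconut, so not coconut-free — no
D: only psyllium; none excluded — OK
E: has sesame seed, so not sesame-free — reject
F: has honey, so not paleo; has honey, so not Whole30-style — reject
G: only carrot and vinegar; none excluded — keep
H: works as a sweetener, paleo, no coconut — valid
I: every rule checks out — keep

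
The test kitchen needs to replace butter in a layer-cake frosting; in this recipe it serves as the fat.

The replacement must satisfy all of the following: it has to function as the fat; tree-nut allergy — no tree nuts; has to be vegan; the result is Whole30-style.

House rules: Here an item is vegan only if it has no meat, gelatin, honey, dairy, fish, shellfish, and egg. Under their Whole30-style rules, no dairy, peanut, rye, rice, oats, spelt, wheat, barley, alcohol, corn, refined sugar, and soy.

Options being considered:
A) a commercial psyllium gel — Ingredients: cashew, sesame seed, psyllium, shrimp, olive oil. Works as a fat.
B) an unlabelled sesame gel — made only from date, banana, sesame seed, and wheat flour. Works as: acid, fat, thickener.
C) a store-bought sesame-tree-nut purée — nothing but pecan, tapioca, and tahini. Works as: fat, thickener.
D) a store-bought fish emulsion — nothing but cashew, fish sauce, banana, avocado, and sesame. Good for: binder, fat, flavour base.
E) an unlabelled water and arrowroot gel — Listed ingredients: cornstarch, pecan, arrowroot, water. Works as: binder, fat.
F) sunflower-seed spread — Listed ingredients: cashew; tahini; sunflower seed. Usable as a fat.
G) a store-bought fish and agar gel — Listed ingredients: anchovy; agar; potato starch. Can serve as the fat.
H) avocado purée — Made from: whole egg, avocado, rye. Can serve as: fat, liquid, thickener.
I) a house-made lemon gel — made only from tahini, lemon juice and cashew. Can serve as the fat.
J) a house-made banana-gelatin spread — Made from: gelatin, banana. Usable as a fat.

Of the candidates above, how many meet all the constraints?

A: has shrimp, so not vegan; has cashew, so not tree-nut-free — out
B: has wheat flour, so not Whole30-style — reject
C: has pecan, so not tree-nut-free — out
D: has fish sauce, so not vegan; has cashew, so not tree-nut-free — no
E: has cornstarch, so not Whole30-style; has pecan, so not tree-nut-free — out
F: has cashew, so not tree-nut-free — reject
G: has anchovy, so not vegan — reject
H: has whole egg, so not vegan; has rye, so not Whole30-style — out
I: has cashew, so not tree-nut-free — out
J: has gelatin, so not vegan — reject

0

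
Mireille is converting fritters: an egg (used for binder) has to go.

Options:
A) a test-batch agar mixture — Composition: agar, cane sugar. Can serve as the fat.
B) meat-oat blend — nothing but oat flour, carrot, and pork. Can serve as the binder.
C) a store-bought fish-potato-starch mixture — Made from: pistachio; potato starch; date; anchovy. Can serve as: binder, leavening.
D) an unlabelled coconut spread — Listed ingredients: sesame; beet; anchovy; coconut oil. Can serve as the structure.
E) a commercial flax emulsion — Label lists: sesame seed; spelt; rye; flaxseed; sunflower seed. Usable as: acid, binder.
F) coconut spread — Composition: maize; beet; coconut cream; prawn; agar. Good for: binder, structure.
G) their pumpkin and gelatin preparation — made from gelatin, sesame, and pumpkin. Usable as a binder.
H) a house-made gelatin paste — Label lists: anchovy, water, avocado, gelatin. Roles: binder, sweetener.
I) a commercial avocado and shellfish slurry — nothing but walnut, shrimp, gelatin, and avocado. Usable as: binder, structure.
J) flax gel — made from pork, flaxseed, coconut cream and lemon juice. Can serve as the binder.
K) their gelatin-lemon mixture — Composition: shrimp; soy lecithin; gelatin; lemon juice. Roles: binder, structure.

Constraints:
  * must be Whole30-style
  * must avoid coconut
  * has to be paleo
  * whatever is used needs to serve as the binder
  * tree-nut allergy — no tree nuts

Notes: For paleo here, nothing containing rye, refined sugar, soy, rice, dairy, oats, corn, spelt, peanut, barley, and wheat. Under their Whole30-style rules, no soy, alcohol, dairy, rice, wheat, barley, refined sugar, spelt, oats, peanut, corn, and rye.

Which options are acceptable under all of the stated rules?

A: not usable as a binder; has cane sugar, so not paleo (and 1 more) — out
B: has oat flour, so not paleo; has oat flour, so not Whole30-style — no
C: has pistachio, so not tree-nut-free — out
D: not usable as a binder; has coconut oil, so not coconut-free — no
E: has rye, so not paleo; has rye, so not Whole30-style — no
F: has maize, so not paleo; has maize, so not Whole30-style (and 1 more) — reject
G: only gelatin, sesame, and pumpkin; none excluded — keep
H: anchovy and gelatin etc. — none of it excluded — OK
I: has walnut, so not tree-nut-free — reject
J: has coconut cream, so not coconut-free — no
K: has soy lecithin, so not paleo; has soy lecithin, so not Whole30-style — out

G, H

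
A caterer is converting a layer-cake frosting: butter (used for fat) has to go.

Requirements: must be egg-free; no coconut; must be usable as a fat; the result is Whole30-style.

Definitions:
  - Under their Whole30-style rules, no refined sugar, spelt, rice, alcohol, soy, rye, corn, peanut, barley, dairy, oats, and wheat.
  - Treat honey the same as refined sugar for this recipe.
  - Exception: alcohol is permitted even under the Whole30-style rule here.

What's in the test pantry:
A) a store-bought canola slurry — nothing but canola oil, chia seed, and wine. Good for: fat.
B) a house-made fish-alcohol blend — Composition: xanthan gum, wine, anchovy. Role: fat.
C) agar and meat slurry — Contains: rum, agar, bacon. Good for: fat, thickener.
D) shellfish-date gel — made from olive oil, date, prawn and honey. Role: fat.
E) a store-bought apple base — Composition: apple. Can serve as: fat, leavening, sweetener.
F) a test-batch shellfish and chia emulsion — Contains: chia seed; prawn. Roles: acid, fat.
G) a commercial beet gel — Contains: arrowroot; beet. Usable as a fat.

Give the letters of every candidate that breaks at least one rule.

A: alcohol is permitted under the Whole30-style carve-out; nothing else excluded — OK
B: alcohol is permitted under the Whole30-style carve-out; nothing else excluded — valid
C: alcohol is permitted under the Whole30-style carve-out; nothing else excluded — keep
D: has honey, so not Whole30-style — no
E: Whole30-style, no egg — valid
F: no coconut, Whole30-style — keep
G: all constraints satisfied — valid

D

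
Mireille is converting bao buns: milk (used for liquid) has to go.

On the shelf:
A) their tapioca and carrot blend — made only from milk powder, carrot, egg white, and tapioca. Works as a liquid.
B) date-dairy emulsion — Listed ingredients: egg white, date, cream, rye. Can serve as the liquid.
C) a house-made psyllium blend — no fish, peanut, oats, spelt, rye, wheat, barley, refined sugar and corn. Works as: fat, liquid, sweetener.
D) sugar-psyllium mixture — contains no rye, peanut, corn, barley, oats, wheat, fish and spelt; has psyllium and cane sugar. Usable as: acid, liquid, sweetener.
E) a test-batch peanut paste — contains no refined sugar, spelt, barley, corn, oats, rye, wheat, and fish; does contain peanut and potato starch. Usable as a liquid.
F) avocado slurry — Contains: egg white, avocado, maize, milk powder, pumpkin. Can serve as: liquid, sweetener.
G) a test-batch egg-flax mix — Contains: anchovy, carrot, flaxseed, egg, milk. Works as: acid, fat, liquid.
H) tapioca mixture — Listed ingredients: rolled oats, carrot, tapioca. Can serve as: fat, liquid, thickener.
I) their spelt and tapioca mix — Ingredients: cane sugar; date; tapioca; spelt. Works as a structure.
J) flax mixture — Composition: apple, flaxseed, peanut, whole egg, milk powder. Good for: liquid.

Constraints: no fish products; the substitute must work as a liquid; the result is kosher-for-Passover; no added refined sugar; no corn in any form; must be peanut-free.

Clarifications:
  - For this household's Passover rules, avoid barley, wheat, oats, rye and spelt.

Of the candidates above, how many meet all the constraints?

2

A: nothing on the exclusion list — keep
B: has rye, so not kosher-for-Passover — out
C: works as a liquid, no fish, kosher-for-Passover — valid
D: has cane sugar, so not no-added-sugar — no
E: has peanut, so not peanut-free — no
F: has maize, so not corn-free — out
G: has anchovy, so not fish-free — reject
H: has rolled oats, so not kosher-for-Passover — out
I: not usable as a liquid; has spelt, so not kosher-for-Passover (and 1 more) — reject
J: has peanut, so not peanut-free — no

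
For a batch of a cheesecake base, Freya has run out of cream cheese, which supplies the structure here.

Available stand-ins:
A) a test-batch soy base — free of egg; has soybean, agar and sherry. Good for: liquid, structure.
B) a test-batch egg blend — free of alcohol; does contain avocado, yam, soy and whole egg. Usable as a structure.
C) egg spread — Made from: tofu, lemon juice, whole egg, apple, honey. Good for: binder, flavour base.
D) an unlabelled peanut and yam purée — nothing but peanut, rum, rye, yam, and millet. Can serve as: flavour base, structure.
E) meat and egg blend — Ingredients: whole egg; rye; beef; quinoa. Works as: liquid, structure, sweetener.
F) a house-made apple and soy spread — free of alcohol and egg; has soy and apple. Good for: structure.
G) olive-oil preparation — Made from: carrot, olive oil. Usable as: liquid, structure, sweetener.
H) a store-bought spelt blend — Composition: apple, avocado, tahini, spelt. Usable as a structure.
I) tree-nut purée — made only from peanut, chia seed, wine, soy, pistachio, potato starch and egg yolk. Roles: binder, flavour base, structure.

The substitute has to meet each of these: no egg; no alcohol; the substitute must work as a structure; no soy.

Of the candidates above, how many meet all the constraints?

A: has sherry, so not alcohol-free; has soybean, so not soy-free — reject
B: has whole egg, so not egg-free; has soy, so not soy-free — out
C: not usable as a structure; has whole egg, so not egg-free (and 1 more) — no
D: has rum, so not alcohol-free — out
E: has whole egg, so not egg-free — out
F: has soy, so not soy-free — no
G: all constraints satisfied — valid
H: works as a structure, no egg, no alcohol — valid
I: has wine, so not alcohol-free; has egg yolk, so not egg-free (and 1 more) — out

2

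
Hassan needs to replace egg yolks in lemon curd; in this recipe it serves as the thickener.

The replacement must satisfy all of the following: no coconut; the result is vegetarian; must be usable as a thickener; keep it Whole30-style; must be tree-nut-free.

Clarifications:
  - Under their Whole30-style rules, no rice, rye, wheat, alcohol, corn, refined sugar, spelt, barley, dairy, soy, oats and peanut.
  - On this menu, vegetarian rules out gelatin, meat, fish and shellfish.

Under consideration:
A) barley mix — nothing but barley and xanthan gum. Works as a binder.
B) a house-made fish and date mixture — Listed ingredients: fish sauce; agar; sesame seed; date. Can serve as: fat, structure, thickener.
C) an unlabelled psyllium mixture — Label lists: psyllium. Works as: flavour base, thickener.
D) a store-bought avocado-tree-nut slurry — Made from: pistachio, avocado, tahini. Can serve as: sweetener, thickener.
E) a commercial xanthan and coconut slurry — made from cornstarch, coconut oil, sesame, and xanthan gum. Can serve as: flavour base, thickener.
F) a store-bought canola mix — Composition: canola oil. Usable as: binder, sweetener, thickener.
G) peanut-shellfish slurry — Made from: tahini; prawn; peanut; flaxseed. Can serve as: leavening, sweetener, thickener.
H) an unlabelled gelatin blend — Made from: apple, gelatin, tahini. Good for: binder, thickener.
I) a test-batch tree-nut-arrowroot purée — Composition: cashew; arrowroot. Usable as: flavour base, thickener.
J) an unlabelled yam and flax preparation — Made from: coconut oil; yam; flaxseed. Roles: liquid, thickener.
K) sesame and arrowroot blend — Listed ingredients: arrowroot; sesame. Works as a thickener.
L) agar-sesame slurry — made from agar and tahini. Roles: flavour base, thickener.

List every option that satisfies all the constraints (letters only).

A: not usable as a thickener; has barley, so not Whole30-style — out
B: has fish sauce, so not vegetarian — reject
C: only psyllium; none excluded — valid
D: has pistachio, so not tree-nut-free — out
E: has cornstarch, so not Whole30-style; has coconut oil, so not coconut-free — no
F: every rule checks out — valid
G: has peanut, so not Whole30-style; has prawn, so not vegetarian — out
H: has gelatin, so not vegetarian — out
I: has cashew, so not tree-nut-free — no
J: has coconut oil, so not coconut-free — no
K: all constraints satisfied — valid
L: nothing on the exclusion list — OK

C, F, K, L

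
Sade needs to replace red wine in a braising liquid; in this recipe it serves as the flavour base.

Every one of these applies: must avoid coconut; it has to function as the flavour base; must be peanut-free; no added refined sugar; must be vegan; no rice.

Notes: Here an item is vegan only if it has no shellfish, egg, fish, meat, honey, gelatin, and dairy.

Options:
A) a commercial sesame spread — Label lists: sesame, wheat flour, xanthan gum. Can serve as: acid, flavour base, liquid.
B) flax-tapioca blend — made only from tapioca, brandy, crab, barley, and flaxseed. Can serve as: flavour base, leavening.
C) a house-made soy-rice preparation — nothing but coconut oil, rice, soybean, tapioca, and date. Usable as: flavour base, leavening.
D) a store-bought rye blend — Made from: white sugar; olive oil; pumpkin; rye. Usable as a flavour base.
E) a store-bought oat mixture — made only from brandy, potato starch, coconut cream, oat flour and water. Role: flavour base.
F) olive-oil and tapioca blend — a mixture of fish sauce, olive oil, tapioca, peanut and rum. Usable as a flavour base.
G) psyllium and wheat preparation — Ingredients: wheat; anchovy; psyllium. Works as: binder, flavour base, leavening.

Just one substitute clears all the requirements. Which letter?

A: every rule checks out — OK
B: has crab, so not vegan — out
C: has rice, so not rice-free; has coconut oil, so not coconut-free — no
D: has white sugar, so not no-added-sugar — out
E: has coconut cream, so not coconut-free — no
F: has fish sauce, so not vegan; has peanut, so not peanut-free — out
G: has anchovy, so not vegan — reject

A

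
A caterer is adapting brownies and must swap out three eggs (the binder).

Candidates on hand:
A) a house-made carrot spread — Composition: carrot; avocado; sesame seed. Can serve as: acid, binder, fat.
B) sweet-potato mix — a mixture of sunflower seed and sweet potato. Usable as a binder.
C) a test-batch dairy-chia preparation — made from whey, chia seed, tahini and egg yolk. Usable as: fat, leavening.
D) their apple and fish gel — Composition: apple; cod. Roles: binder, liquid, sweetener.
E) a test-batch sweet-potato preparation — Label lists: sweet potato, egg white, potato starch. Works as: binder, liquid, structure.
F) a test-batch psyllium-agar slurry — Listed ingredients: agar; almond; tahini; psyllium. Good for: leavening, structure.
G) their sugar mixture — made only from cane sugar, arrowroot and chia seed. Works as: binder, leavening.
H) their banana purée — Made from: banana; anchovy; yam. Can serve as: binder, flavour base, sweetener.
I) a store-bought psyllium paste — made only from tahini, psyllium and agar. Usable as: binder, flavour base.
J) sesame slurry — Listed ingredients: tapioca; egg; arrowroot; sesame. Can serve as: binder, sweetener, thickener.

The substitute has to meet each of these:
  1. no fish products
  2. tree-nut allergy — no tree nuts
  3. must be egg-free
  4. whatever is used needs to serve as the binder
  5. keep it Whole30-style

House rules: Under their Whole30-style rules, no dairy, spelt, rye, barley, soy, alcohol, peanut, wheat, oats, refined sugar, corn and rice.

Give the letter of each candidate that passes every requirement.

A: every rule checks out — valid
B: nothing on the exclusion list — keep
C: not usable as a binder; has whey, so not Whole30-style (and 1 more) — no
D: has cod, so not fish-free — reject
E: has egg white, so not egg-free — reject
F: not usable as a binder; has almond, so not tree-nut-free — reject
G: has cane sugar, so not Whole30-style — out
H: has anchovy, so not fish-free — no
I: nothing on the exclusion list — valid
J: has egg, so not egg-free — reject

A, B, I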